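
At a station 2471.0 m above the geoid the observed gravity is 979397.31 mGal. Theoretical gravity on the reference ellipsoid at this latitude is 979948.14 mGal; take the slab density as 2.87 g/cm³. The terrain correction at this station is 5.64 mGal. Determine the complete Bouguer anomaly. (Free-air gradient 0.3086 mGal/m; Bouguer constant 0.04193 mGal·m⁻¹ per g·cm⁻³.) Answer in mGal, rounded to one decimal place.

-80.0

Free-air correction = 0.3086 × 2471.0 = 762.55 mGal
Free-air anomaly = 979397.31 − 979948.14 + (762.55) = 211.72 mGal
Bouguer slab correction = 0.04193 × 2.87 × 2471.0 = 297.36 mGal
Simple Bouguer anomaly = 211.72 − (297.36) = -85.64 mGal
Complete Bouguer anomaly = -85.64 + 5.64 = -80.00 mGal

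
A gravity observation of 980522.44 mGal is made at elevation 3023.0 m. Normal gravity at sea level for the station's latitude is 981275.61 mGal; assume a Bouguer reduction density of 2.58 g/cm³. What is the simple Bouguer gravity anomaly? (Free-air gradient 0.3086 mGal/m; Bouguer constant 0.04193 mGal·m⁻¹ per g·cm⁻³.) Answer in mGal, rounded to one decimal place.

Free-air correction = 0.3086 × 3023.0 = 932.90 mGal
Free-air anomaly = 980522.44 − 981275.61 + (932.90) = 179.73 mGal
Bouguer slab correction = 0.04193 × 2.58 × 3023.0 = 327.03 mGal
Simple Bouguer anomaly = 179.73 − (327.03) = -147.30 mGal

-147.3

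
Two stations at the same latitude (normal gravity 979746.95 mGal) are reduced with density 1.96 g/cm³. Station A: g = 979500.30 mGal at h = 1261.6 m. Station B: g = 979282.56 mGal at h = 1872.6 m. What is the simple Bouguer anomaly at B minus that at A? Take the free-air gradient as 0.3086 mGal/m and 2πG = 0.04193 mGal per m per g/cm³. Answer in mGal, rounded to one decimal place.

-79.4

Δg_SB(A) = 979500.30 − 979746.95 + 0.3086×1261.6 − 0.04193×1.96×1261.6 = 39.00 mGal
Δg_SB(B) = 979282.56 − 979746.95 + 0.3086×1872.6 − 0.04193×1.96×1872.6 = -40.40 mGal
Difference = -40.40 − (39.00) = -79.40 mGal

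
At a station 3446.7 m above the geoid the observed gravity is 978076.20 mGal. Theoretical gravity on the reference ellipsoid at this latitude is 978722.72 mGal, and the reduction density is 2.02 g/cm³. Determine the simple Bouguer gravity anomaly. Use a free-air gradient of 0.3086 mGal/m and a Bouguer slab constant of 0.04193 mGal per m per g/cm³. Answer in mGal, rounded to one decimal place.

125.2

Free-air correction = 0.3086 × 3446.7 = 1063.65 mGal
Free-air anomaly = 978076.20 − 978722.72 + (1063.65) = 417.13 mGal
Bouguer slab correction = 0.04193 × 2.02 × 3446.7 = 291.93 mGal
Simple Bouguer anomaly = 417.13 − (291.93) = 125.20 mGal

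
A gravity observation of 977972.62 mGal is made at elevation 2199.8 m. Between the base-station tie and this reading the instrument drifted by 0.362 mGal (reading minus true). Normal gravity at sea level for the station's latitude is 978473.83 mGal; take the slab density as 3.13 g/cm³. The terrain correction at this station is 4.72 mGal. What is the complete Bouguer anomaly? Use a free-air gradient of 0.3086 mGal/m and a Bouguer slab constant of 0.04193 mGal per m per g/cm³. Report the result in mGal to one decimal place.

Drift-corrected reading = 977972.62 − (0.362) = 977972.258 mGal
Free-air correction = 0.3086 × 2199.8 = 678.86 mGal
Free-air anomaly = 977972.258 − 978473.83 + (678.86) = 177.288 mGal
Bouguer slab correction = 0.04193 × 3.13 × 2199.8 = 288.70 mGal
Simple Bouguer anomaly = 177.288 − (288.70) = -111.412 mGal
Complete Bouguer anomaly = -111.412 + 4.72 = -106.692 mGal

-106.7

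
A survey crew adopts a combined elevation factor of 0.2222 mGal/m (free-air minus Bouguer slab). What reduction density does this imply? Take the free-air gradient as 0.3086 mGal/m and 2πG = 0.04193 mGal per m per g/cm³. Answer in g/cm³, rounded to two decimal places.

2.06

0.2222 = 0.3086 − 0.04193 × ρ
ρ = (0.3086 − 0.2222) / 0.04193 = 2.06 g/cm³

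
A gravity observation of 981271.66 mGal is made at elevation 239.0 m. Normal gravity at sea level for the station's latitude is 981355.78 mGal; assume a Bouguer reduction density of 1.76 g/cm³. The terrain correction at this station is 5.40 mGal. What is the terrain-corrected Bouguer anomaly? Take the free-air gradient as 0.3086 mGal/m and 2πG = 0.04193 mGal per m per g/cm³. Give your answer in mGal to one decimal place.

Free-air correction = 0.3086 × 239.0 = 73.76 mGal
Free-air anomaly = 981271.66 − 981355.78 + (73.76) = -10.36 mGal
Bouguer slab correction = 0.04193 × 1.76 × 239.0 = 17.64 mGal
Simple Bouguer anomaly = -10.36 − (17.64) = -28.00 mGal
Complete Bouguer anomaly = -28.00 + 5.40 = -22.60 mGal

-22.6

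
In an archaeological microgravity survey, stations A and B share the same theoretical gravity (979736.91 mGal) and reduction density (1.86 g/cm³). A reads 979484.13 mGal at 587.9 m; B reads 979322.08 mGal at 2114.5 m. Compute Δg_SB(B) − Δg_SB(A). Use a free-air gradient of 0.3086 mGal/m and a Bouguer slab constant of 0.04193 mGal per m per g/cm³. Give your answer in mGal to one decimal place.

190.0

Δg_SB(A) = 979484.13 − 979736.91 + 0.3086×587.9 − 0.04193×1.86×587.9 = -117.20 mGal
Δg_SB(B) = 979322.08 − 979736.91 + 0.3086×2114.5 − 0.04193×1.86×2114.5 = 72.80 mGal
Difference = 72.80 − (-117.20) = 190.00 mGal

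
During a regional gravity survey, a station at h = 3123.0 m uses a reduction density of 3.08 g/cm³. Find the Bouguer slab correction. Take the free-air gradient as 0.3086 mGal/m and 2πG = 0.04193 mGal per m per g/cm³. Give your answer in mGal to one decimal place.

Bouguer slab correction = 0.04193 × 3.08 × 3123.0 = 403.3 mGal

403.3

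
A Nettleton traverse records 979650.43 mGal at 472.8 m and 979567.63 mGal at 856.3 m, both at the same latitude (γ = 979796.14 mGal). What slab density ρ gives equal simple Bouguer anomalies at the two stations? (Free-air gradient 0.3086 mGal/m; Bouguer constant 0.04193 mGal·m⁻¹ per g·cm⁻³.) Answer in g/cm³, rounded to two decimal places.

Δg_obs = 979567.63 − 979650.43 = -82.80 mGal over Δh = 856.3 − 472.8 = 383.5 m
Equal Bouguer anomalies ⇒ Δg_obs + (0.3086 − 0.04193ρ)·Δh = 0
0.3086 − 0.04193ρ = −Δg_obs/Δh = 0.21591
ρ = (0.3086 − 0.21591) / 0.04193 = 2.21 g/cm³

2.21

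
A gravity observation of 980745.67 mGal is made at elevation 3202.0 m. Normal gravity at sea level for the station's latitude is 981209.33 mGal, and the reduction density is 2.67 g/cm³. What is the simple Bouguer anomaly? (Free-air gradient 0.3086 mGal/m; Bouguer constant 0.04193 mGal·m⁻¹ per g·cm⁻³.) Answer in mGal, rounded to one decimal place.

Free-air correction = 0.3086 × 3202.0 = 988.14 mGal
Free-air anomaly = 980745.67 − 981209.33 + (988.14) = 524.48 mGal
Bouguer slab correction = 0.04193 × 2.67 × 3202.0 = 358.47 mGal
Simple Bouguer anomaly = 524.48 − (358.47) = 166.01 mGal

166.0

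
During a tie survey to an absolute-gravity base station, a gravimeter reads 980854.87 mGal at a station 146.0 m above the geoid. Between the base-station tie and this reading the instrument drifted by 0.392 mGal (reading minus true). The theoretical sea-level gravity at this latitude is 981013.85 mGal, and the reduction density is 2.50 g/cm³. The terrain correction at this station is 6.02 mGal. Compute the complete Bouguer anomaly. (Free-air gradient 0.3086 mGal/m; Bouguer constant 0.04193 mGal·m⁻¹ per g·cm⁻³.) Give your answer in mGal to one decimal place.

-123.6

Drift-corrected reading = 980854.87 − (0.392) = 980854.478 mGal
Free-air correction = 0.3086 × 146.0 = 45.06 mGal
Free-air anomaly = 980854.478 − 981013.85 + (45.06) = -114.312 mGal
Bouguer slab correction = 0.04193 × 2.50 × 146.0 = 15.30 mGal
Simple Bouguer anomaly = -114.312 − (15.30) = -129.612 mGal
Complete Bouguer anomaly = -129.612 + 6.02 = -123.592 mGal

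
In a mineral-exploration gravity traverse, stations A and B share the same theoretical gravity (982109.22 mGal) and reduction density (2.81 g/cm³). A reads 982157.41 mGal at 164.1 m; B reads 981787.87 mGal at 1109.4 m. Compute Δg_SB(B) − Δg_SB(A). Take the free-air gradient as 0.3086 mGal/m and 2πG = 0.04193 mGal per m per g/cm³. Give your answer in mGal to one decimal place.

Δg_SB(A) = 982157.41 − 982109.22 + 0.3086×164.1 − 0.04193×2.81×164.1 = 79.50 mGal
Δg_SB(B) = 981787.87 − 982109.22 + 0.3086×1109.4 − 0.04193×2.81×1109.4 = -109.70 mGal
Difference = -109.70 − (79.50) = -189.20 mGal

-189.2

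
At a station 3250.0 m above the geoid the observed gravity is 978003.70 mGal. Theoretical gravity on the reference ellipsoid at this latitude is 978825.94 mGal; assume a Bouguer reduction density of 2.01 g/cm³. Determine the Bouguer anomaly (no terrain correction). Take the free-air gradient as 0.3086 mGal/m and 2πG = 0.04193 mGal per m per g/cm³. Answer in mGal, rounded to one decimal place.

Free-air correction = 0.3086 × 3250.0 = 1002.95 mGal
Free-air anomaly = 978003.70 − 978825.94 + (1002.95) = 180.71 mGal
Bouguer slab correction = 0.04193 × 2.01 × 3250.0 = 273.91 mGal
Simple Bouguer anomaly = 180.71 − (273.91) = -93.20 mGal

-93.2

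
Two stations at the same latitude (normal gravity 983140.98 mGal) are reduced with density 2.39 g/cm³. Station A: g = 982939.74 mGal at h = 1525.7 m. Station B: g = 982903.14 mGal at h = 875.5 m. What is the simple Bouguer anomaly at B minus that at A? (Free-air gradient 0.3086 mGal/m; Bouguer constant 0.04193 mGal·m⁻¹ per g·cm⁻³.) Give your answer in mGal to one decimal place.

-172.1

Δg_SB(A) = 982939.74 − 983140.98 + 0.3086×1525.7 − 0.04193×2.39×1525.7 = 116.70 mGal
Δg_SB(B) = 982903.14 − 983140.98 + 0.3086×875.5 − 0.04193×2.39×875.5 = -55.40 mGal
Difference = -55.40 − (116.70) = -172.10 mGal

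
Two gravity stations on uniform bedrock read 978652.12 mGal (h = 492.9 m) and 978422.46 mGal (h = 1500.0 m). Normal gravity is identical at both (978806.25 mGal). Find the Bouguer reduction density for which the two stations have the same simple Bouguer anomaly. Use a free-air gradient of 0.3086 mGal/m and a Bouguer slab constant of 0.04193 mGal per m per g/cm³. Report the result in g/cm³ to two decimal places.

Δg_obs = 978422.46 − 978652.12 = -229.66 mGal over Δh = 1500.0 − 492.9 = 1007.1 m
Equal Bouguer anomalies ⇒ Δg_obs + (0.3086 − 0.04193ρ)·Δh = 0
0.3086 − 0.04193ρ = −Δg_obs/Δh = 0.22804
ρ = (0.3086 − 0.22804) / 0.04193 = 1.92 g/cm³

1.92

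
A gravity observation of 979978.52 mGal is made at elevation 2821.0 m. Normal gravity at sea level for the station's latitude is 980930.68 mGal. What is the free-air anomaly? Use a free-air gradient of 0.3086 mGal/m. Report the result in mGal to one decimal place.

Free-air correction = 0.3086 × 2821.0 = 870.56 mGal
Free-air anomaly = 979978.52 − 980930.68 + (870.56) = -81.60 mGal

-81.6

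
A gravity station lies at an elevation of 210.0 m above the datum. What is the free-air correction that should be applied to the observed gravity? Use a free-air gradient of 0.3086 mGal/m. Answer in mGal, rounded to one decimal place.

Free-air correction = 0.3086 × 210.0 = 64.8 mGal

64.8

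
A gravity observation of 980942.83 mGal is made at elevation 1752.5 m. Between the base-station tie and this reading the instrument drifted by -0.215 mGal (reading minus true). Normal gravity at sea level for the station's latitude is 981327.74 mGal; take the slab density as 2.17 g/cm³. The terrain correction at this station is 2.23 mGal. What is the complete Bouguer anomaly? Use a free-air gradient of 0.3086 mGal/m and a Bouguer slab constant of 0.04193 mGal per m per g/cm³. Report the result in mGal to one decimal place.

-1.1

Drift-corrected reading = 980942.83 − (-0.215) = 980943.045 mGal
Free-air correction = 0.3086 × 1752.5 = 540.82 mGal
Free-air anomaly = 980943.045 − 981327.74 + (540.82) = 156.125 mGal
Bouguer slab correction = 0.04193 × 2.17 × 1752.5 = 159.46 mGal
Simple Bouguer anomaly = 156.125 − (159.46) = -3.335 mGal
Complete Bouguer anomaly = -3.335 + 2.23 = -1.105 mGal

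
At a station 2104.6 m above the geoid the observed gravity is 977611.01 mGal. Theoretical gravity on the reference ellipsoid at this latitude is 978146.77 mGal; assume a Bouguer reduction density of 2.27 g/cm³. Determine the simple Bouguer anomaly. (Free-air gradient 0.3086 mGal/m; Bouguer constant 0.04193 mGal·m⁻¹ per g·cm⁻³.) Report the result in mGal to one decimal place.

Free-air correction = 0.3086 × 2104.6 = 649.48 mGal
Free-air anomaly = 977611.01 − 978146.77 + (649.48) = 113.72 mGal
Bouguer slab correction = 0.04193 × 2.27 × 2104.6 = 200.32 mGal
Simple Bouguer anomaly = 113.72 − (200.32) = -86.60 mGal

-86.6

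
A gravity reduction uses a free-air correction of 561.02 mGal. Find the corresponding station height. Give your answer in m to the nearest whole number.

h = 561.02 / 0.3086 = 1817.95 m

1818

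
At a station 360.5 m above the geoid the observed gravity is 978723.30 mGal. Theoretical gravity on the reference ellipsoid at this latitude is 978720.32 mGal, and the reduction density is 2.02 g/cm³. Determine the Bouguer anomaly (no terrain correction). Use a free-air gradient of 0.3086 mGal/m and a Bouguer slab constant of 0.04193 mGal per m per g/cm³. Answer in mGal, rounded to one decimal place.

83.7

Free-air correction = 0.3086 × 360.5 = 111.25 mGal
Free-air anomaly = 978723.30 − 978720.32 + (111.25) = 114.23 mGal
Bouguer slab correction = 0.04193 × 2.02 × 360.5 = 30.53 mGal
Simple Bouguer anomaly = 114.23 − (30.53) = 83.70 mGal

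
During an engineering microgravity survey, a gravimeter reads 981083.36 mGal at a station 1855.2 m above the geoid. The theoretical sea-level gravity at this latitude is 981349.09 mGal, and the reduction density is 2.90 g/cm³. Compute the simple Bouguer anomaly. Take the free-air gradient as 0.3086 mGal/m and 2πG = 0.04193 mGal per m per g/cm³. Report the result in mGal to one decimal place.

Free-air correction = 0.3086 × 1855.2 = 572.51 mGal
Free-air anomaly = 981083.36 − 981349.09 + (572.51) = 306.78 mGal
Bouguer slab correction = 0.04193 × 2.90 × 1855.2 = 225.59 mGal
Simple Bouguer anomaly = 306.78 − (225.59) = 81.19 mGal

81.2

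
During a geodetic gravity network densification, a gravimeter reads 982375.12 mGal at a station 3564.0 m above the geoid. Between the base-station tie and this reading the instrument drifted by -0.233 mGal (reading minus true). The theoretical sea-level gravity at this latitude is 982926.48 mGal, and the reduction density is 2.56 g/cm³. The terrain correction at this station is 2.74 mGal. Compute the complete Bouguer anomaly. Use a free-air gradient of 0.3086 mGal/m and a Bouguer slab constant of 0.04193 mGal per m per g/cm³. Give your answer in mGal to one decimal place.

Drift-corrected reading = 982375.12 − (-0.233) = 982375.353 mGal
Free-air correction = 0.3086 × 3564.0 = 1099.85 mGal
Free-air anomaly = 982375.353 − 982926.48 + (1099.85) = 548.723 mGal
Bouguer slab correction = 0.04193 × 2.56 × 3564.0 = 382.56 mGal
Simple Bouguer anomaly = 548.723 − (382.56) = 166.163 mGal
Complete Bouguer anomaly = 166.163 + 2.74 = 168.903 mGal

168.9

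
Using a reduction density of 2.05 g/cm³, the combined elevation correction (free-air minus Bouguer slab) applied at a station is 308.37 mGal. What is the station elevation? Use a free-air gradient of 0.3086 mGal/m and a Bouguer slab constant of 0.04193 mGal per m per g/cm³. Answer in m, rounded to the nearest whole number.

1385

Combined gradient = 0.3086 − 0.04193 × 2.05 = 0.2226435 mGal/m
h = 308.37 / 0.2226435 = 1385.04 m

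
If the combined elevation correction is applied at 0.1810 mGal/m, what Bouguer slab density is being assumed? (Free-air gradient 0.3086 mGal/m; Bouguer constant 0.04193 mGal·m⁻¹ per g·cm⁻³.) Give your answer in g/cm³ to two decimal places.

0.1810 = 0.3086 − 0.04193 × ρ
ρ = (0.3086 − 0.1810) / 0.04193 = 3.04 g/cm³

3.04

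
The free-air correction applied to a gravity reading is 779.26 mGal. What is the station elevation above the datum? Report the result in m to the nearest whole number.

2525

h = 779.26 / 0.3086 = 2525.15 m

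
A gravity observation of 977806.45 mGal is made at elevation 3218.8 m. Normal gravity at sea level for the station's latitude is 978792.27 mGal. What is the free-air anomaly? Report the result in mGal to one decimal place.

7.5

Free-air correction = 0.3086 × 3218.8 = 993.32 mGal
Free-air anomaly = 977806.45 − 978792.27 + (993.32) = 7.50 mGal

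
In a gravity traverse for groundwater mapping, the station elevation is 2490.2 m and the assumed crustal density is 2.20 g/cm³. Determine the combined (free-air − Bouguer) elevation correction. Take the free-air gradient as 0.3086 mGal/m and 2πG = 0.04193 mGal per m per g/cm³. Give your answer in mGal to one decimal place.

Combined gradient = 0.3086 − 0.04193 × 2.20 = 0.2163540 mGal/m
Combined elevation correction = 0.2163540 × 2490.2 = 538.8 mGal

538.8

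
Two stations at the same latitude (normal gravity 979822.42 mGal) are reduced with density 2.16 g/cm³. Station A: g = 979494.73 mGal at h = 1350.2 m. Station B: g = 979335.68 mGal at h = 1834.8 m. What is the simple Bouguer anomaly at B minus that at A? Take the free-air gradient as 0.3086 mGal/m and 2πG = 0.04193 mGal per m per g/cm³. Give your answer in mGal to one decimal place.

-53.4

Δg_SB(A) = 979494.73 − 979822.42 + 0.3086×1350.2 − 0.04193×2.16×1350.2 = -33.30 mGal
Δg_SB(B) = 979335.68 − 979822.42 + 0.3086×1834.8 − 0.04193×2.16×1834.8 = -86.70 mGal
Difference = -86.70 − (-33.30) = -53.40 mGal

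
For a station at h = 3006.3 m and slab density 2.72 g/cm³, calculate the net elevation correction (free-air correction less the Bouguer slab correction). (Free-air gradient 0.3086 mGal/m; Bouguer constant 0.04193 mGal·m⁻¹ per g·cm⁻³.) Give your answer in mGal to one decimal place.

584.9

Combined gradient = 0.3086 − 0.04193 × 2.72 = 0.1945504 mGal/m
Combined elevation correction = 0.1945504 × 3006.3 = 584.9 mGal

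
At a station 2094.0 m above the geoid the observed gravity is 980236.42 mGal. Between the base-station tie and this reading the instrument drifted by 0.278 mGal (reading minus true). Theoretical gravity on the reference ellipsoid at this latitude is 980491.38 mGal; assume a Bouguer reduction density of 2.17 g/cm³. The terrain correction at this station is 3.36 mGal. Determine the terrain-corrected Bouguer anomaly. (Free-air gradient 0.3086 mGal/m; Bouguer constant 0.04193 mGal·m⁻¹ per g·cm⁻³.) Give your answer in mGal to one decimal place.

Drift-corrected reading = 980236.42 − (0.278) = 980236.142 mGal
Free-air correction = 0.3086 × 2094.0 = 646.21 mGal
Free-air anomaly = 980236.142 − 980491.38 + (646.21) = 390.972 mGal
Bouguer slab correction = 0.04193 × 2.17 × 2094.0 = 190.53 mGal
Simple Bouguer anomaly = 390.972 − (190.53) = 200.442 mGal
Complete Bouguer anomaly = 200.442 + 3.36 = 203.802 mGal

203.8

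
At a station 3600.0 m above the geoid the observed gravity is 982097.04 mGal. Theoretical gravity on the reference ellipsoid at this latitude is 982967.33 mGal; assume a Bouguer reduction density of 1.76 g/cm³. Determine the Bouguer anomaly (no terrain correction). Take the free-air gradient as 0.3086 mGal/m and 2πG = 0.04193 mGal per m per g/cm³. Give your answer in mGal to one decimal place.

Free-air correction = 0.3086 × 3600.0 = 1110.96 mGal
Free-air anomaly = 982097.04 − 982967.33 + (1110.96) = 240.67 mGal
Bouguer slab correction = 0.04193 × 1.76 × 3600.0 = 265.67 mGal
Simple Bouguer anomaly = 240.67 − (265.67) = -25.00 mGal

-25.0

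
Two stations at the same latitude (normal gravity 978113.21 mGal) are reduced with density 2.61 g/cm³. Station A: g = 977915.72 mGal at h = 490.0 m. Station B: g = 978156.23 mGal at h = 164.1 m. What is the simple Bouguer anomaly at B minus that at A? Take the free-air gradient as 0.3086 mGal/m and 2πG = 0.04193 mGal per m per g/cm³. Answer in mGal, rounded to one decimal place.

175.6

Δg_SB(A) = 977915.72 − 978113.21 + 0.3086×490.0 − 0.04193×2.61×490.0 = -99.90 mGal
Δg_SB(B) = 978156.23 − 978113.21 + 0.3086×164.1 − 0.04193×2.61×164.1 = 75.70 mGal
Difference = 75.70 − (-99.90) = 175.60 mGal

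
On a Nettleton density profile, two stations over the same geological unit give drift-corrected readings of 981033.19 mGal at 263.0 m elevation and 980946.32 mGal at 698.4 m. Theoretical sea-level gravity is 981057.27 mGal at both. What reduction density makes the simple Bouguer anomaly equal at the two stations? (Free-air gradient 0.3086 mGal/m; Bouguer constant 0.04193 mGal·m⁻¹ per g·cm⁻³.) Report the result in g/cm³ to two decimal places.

Δg_obs = 980946.32 − 981033.19 = -86.87 mGal over Δh = 698.4 − 263.0 = 435.4 m
Equal Bouguer anomalies ⇒ Δg_obs + (0.3086 − 0.04193ρ)·Δh = 0
0.3086 − 0.04193ρ = −Δg_obs/Δh = 0.19952
ρ = (0.3086 − 0.19952) / 0.04193 = 2.60 g/cm³

2.60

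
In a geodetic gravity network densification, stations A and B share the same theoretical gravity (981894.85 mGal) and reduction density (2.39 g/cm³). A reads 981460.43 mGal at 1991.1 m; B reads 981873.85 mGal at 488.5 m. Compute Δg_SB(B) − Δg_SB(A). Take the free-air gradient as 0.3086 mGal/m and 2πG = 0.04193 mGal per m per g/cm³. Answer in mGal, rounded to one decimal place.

100.3

Δg_SB(A) = 981460.43 − 981894.85 + 0.3086×1991.1 − 0.04193×2.39×1991.1 = -19.50 mGal
Δg_SB(B) = 981873.85 − 981894.85 + 0.3086×488.5 − 0.04193×2.39×488.5 = 80.80 mGal
Difference = 80.80 − (-19.50) = 100.30 mGal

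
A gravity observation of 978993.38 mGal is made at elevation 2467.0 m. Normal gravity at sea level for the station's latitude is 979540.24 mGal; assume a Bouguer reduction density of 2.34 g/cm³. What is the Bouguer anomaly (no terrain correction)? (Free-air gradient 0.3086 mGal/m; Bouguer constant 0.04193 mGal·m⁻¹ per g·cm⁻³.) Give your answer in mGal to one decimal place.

-27.6

Free-air correction = 0.3086 × 2467.0 = 761.32 mGal
Free-air anomaly = 978993.38 − 979540.24 + (761.32) = 214.46 mGal
Bouguer slab correction = 0.04193 × 2.34 × 2467.0 = 242.05 mGal
Simple Bouguer anomaly = 214.46 − (242.05) = -27.59 mGal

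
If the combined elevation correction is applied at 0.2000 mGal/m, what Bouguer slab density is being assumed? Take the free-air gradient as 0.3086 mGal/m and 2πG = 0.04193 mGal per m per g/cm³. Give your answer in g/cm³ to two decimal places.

2.59

0.2000 = 0.3086 − 0.04193 × ρ
ρ = (0.3086 − 0.2000) / 0.04193 = 2.59 g/cm³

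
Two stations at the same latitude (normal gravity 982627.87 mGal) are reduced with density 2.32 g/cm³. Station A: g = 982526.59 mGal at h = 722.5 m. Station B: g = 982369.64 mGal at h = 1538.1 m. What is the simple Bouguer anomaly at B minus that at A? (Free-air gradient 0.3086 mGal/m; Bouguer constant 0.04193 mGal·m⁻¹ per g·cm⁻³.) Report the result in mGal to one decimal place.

Δg_SB(A) = 982526.59 − 982627.87 + 0.3086×722.5 − 0.04193×2.32×722.5 = 51.40 mGal
Δg_SB(B) = 982369.64 − 982627.87 + 0.3086×1538.1 − 0.04193×2.32×1538.1 = 66.80 mGal
Difference = 66.80 − (51.40) = 15.40 mGal

15.4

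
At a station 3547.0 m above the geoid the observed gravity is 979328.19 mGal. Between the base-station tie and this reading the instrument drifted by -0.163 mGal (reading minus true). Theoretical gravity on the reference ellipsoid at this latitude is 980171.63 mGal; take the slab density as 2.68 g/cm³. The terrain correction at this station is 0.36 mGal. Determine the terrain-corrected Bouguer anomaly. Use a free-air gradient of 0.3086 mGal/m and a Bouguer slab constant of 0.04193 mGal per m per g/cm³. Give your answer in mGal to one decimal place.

Drift-corrected reading = 979328.19 − (-0.163) = 979328.353 mGal
Free-air correction = 0.3086 × 3547.0 = 1094.60 mGal
Free-air anomaly = 979328.353 − 980171.63 + (1094.60) = 251.323 mGal
Bouguer slab correction = 0.04193 × 2.68 × 3547.0 = 398.58 mGal
Simple Bouguer anomaly = 251.323 − (398.58) = -147.257 mGal
Complete Bouguer anomaly = -147.257 + 0.36 = -146.897 mGal

-146.9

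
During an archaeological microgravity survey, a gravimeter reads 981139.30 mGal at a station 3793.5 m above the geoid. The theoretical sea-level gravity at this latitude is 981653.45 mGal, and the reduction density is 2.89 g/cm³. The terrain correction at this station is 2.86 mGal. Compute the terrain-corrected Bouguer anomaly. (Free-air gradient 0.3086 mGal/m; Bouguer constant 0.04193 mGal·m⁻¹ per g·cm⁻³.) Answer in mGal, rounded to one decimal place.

Free-air correction = 0.3086 × 3793.5 = 1170.67 mGal
Free-air anomaly = 981139.30 − 981653.45 + (1170.67) = 656.52 mGal
Bouguer slab correction = 0.04193 × 2.89 × 3793.5 = 459.69 mGal
Simple Bouguer anomaly = 656.52 − (459.69) = 196.83 mGal
Complete Bouguer anomaly = 196.83 + 2.86 = 199.69 mGal

199.7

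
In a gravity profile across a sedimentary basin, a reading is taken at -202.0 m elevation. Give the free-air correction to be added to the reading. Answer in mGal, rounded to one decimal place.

Free-air correction = 0.3086 × -202.0 = -62.3 mGal

-62.3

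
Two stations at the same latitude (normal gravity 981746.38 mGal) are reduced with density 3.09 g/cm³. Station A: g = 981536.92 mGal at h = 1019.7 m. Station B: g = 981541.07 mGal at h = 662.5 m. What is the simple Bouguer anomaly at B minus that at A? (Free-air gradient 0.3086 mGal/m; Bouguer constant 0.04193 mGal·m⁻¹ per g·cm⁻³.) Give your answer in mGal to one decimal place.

Δg_SB(A) = 981536.92 − 981746.38 + 0.3086×1019.7 − 0.04193×3.09×1019.7 = -26.90 mGal
Δg_SB(B) = 981541.07 − 981746.38 + 0.3086×662.5 − 0.04193×3.09×662.5 = -86.70 mGal
Difference = -86.70 − (-26.90) = -59.80 mGal

-59.8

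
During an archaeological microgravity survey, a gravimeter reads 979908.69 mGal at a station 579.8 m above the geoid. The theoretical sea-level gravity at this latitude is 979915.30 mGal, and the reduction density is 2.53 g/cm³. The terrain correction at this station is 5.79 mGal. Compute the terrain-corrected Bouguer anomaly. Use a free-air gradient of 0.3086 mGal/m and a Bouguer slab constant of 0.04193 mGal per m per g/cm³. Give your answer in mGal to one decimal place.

116.6

Free-air correction = 0.3086 × 579.8 = 178.93 mGal
Free-air anomaly = 979908.69 − 979915.30 + (178.93) = 172.32 mGal
Bouguer slab correction = 0.04193 × 2.53 × 579.8 = 61.51 mGal
Simple Bouguer anomaly = 172.32 − (61.51) = 110.81 mGal
Complete Bouguer anomaly = 110.81 + 5.79 = 116.60 mGal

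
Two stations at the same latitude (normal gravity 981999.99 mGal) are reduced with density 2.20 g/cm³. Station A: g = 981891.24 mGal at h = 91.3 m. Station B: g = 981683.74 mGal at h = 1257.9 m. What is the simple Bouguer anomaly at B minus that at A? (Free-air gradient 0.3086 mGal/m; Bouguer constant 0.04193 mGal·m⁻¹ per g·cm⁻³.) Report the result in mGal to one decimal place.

Δg_SB(A) = 981891.24 − 981999.99 + 0.3086×91.3 − 0.04193×2.20×91.3 = -89.00 mGal
Δg_SB(B) = 981683.74 − 981999.99 + 0.3086×1257.9 − 0.04193×2.20×1257.9 = -44.10 mGal
Difference = -44.10 − (-89.00) = 44.90 mGal

44.9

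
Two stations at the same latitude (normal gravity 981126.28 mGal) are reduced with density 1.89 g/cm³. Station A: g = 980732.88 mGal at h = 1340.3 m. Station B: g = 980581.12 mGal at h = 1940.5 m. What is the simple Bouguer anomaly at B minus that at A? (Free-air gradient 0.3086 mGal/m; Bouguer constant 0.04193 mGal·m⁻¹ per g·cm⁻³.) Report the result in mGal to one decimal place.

-14.1

Δg_SB(A) = 980732.88 − 981126.28 + 0.3086×1340.3 − 0.04193×1.89×1340.3 = -86.00 mGal
Δg_SB(B) = 980581.12 − 981126.28 + 0.3086×1940.5 − 0.04193×1.89×1940.5 = -100.10 mGal
Difference = -100.10 − (-86.00) = -14.10 mGal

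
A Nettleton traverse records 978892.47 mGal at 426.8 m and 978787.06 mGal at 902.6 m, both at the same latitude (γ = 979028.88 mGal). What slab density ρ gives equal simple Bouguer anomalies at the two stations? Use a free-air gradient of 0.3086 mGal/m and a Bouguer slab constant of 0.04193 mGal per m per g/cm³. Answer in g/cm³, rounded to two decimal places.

Δg_obs = 978787.06 − 978892.47 = -105.41 mGal over Δh = 902.6 − 426.8 = 475.8 m
Equal Bouguer anomalies ⇒ Δg_obs + (0.3086 − 0.04193ρ)·Δh = 0
0.3086 − 0.04193ρ = −Δg_obs/Δh = 0.22154
ρ = (0.3086 − 0.22154) / 0.04193 = 2.08 g/cm³

2.08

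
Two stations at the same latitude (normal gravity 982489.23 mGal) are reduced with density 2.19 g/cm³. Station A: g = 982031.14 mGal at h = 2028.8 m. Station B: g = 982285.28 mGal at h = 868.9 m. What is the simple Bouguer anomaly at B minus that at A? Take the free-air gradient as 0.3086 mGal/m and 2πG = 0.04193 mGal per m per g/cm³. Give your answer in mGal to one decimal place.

2.7

Δg_SB(A) = 982031.14 − 982489.23 + 0.3086×2028.8 − 0.04193×2.19×2028.8 = -18.30 mGal
Δg_SB(B) = 982285.28 − 982489.23 + 0.3086×868.9 − 0.04193×2.19×868.9 = -15.60 mGal
Difference = -15.60 − (-18.30) = 2.70 mGal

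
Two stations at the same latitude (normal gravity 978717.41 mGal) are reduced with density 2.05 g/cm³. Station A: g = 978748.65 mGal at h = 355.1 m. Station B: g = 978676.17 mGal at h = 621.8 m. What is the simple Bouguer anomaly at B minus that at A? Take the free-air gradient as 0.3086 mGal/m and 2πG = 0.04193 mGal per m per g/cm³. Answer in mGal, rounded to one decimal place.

Δg_SB(A) = 978748.65 − 978717.41 + 0.3086×355.1 − 0.04193×2.05×355.1 = 110.30 mGal
Δg_SB(B) = 978676.17 − 978717.41 + 0.3086×621.8 − 0.04193×2.05×621.8 = 97.20 mGal
Difference = 97.20 − (110.30) = -13.10 mGal

-13.1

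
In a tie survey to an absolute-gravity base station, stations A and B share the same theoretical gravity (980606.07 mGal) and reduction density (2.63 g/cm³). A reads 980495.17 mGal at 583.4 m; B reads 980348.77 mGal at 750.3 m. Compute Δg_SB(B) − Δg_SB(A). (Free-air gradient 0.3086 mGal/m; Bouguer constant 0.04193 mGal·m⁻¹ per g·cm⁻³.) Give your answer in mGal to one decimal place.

Δg_SB(A) = 980495.17 − 980606.07 + 0.3086×583.4 − 0.04193×2.63×583.4 = 4.80 mGal
Δg_SB(B) = 980348.77 − 980606.07 + 0.3086×750.3 − 0.04193×2.63×750.3 = -108.50 mGal
Difference = -108.50 − (4.80) = -113.30 mGal

-113.3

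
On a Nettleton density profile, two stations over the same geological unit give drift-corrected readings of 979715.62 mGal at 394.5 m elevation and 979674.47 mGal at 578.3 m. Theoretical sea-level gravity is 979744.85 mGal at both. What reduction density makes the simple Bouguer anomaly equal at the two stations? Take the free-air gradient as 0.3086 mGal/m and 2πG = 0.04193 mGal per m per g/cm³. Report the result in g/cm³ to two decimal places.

2.02

Δg_obs = 979674.47 − 979715.62 = -41.15 mGal over Δh = 578.3 − 394.5 = 183.8 m
Equal Bouguer anomalies ⇒ Δg_obs + (0.3086 − 0.04193ρ)·Δh = 0
0.3086 − 0.04193ρ = −Δg_obs/Δh = 0.22388
ρ = (0.3086 − 0.22388) / 0.04193 = 2.02 g/cm³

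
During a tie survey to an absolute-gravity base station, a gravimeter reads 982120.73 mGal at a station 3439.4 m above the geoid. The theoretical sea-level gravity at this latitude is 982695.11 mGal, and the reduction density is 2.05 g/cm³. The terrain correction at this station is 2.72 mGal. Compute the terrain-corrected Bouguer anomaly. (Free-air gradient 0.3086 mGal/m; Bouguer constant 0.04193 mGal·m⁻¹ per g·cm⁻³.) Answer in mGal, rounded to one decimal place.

194.1

Free-air correction = 0.3086 × 3439.4 = 1061.40 mGal
Free-air anomaly = 982120.73 − 982695.11 + (1061.40) = 487.02 mGal
Bouguer slab correction = 0.04193 × 2.05 × 3439.4 = 295.64 mGal
Simple Bouguer anomaly = 487.02 − (295.64) = 191.38 mGal
Complete Bouguer anomaly = 191.38 + 2.72 = 194.10 mGal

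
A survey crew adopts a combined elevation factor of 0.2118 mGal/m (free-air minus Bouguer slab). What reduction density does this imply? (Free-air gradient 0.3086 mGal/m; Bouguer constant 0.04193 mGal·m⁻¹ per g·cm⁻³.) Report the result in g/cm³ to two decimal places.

0.2118 = 0.3086 − 0.04193 × ρ
ρ = (0.3086 − 0.2118) / 0.04193 = 2.31 g/cm³

2.31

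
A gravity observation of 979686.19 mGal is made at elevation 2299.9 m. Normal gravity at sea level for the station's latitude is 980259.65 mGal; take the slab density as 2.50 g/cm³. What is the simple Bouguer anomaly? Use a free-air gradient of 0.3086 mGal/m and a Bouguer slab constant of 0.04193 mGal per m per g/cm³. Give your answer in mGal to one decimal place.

Free-air correction = 0.3086 × 2299.9 = 709.75 mGal
Free-air anomaly = 979686.19 − 980259.65 + (709.75) = 136.29 mGal
Bouguer slab correction = 0.04193 × 2.50 × 2299.9 = 241.09 mGal
Simple Bouguer anomaly = 136.29 − (241.09) = -104.80 mGal

-104.8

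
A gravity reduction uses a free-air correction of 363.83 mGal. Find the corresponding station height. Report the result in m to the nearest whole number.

1179

h = 363.83 / 0.3086 = 1178.97 m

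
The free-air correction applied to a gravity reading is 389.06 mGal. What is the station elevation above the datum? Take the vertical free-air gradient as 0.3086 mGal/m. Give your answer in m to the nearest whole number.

h = 389.06 / 0.3086 = 1260.73 m

1261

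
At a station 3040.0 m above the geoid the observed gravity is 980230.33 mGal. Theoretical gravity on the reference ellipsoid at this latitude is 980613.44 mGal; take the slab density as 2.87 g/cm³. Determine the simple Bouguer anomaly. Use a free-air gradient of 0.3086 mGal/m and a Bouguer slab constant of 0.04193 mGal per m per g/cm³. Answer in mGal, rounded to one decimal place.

Free-air correction = 0.3086 × 3040.0 = 938.14 mGal
Free-air anomaly = 980230.33 − 980613.44 + (938.14) = 555.03 mGal
Bouguer slab correction = 0.04193 × 2.87 × 3040.0 = 365.83 mGal
Simple Bouguer anomaly = 555.03 − (365.83) = 189.20 mGal

189.2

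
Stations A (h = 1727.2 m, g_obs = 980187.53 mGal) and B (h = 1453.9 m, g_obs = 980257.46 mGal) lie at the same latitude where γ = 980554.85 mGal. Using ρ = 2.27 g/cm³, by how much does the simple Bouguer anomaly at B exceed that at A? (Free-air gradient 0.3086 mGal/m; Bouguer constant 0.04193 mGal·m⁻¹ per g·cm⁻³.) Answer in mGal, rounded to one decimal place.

Δg_SB(A) = 980187.53 − 980554.85 + 0.3086×1727.2 − 0.04193×2.27×1727.2 = 1.30 mGal
Δg_SB(B) = 980257.46 − 980554.85 + 0.3086×1453.9 − 0.04193×2.27×1453.9 = 12.90 mGal
Difference = 12.90 − (1.30) = 11.60 mGal

11.6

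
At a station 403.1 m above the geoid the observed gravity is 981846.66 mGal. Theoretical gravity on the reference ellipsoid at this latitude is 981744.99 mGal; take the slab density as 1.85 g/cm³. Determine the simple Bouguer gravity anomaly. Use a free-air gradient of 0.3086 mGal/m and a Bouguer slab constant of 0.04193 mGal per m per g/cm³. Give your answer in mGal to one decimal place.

194.8

Free-air correction = 0.3086 × 403.1 = 124.40 mGal
Free-air anomaly = 981846.66 − 981744.99 + (124.40) = 226.07 mGal
Bouguer slab correction = 0.04193 × 1.85 × 403.1 = 31.27 mGal
Simple Bouguer anomaly = 226.07 − (31.27) = 194.80 mGal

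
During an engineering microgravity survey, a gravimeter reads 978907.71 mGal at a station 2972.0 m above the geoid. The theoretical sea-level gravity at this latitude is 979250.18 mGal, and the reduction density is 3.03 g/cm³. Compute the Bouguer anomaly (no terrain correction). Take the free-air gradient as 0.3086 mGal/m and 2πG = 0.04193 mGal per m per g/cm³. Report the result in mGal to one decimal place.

197.1

Free-air correction = 0.3086 × 2972.0 = 917.16 mGal
Free-air anomaly = 978907.71 − 979250.18 + (917.16) = 574.69 mGal
Bouguer slab correction = 0.04193 × 3.03 × 2972.0 = 377.59 mGal
Simple Bouguer anomaly = 574.69 − (377.59) = 197.10 mGal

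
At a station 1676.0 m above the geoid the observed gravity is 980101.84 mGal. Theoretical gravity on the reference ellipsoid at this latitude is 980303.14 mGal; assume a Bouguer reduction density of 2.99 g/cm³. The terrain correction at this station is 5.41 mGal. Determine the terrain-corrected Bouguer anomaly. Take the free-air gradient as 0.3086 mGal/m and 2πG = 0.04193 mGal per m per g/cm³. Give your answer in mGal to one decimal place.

Free-air correction = 0.3086 × 1676.0 = 517.21 mGal
Free-air anomaly = 980101.84 − 980303.14 + (517.21) = 315.91 mGal
Bouguer slab correction = 0.04193 × 2.99 × 1676.0 = 210.12 mGal
Simple Bouguer anomaly = 315.91 − (210.12) = 105.79 mGal
Complete Bouguer anomaly = 105.79 + 5.41 = 111.20 mGal

111.2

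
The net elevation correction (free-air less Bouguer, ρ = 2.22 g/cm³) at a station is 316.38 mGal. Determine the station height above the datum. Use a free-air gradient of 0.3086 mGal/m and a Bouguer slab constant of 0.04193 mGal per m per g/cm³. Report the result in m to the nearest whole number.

1468

Combined gradient = 0.3086 − 0.04193 × 2.22 = 0.2155154 mGal/m
h = 316.38 / 0.2155154 = 1468.02 m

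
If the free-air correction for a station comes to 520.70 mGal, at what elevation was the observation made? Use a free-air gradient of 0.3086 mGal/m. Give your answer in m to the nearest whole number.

1687

h = 520.70 / 0.3086 = 1687.30 m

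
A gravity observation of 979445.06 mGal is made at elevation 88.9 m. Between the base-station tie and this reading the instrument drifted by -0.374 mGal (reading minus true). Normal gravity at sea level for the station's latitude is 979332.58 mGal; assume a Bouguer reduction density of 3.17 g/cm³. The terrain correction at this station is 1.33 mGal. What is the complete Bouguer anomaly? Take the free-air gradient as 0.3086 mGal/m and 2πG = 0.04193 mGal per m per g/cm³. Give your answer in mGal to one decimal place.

129.8

Drift-corrected reading = 979445.06 − (-0.374) = 979445.434 mGal
Free-air correction = 0.3086 × 88.9 = 27.43 mGal
Free-air anomaly = 979445.434 − 979332.58 + (27.43) = 140.284 mGal
Bouguer slab correction = 0.04193 × 3.17 × 88.9 = 11.82 mGal
Simple Bouguer anomaly = 140.284 − (11.82) = 128.464 mGal
Complete Bouguer anomaly = 128.464 + 1.33 = 129.794 mGal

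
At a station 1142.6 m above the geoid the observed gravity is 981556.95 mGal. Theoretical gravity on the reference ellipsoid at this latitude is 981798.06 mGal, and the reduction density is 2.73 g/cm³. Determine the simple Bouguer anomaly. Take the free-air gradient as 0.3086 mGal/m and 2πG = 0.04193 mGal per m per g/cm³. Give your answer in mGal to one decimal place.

Free-air correction = 0.3086 × 1142.6 = 352.61 mGal
Free-air anomaly = 981556.95 − 981798.06 + (352.61) = 111.50 mGal
Bouguer slab correction = 0.04193 × 2.73 × 1142.6 = 130.79 mGal
Simple Bouguer anomaly = 111.50 − (130.79) = -19.29 mGal

-19.3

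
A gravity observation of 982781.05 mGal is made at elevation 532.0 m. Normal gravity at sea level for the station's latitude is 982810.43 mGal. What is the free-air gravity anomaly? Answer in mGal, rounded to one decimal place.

Free-air correction = 0.3086 × 532.0 = 164.18 mGal
Free-air anomaly = 982781.05 − 982810.43 + (164.18) = 134.80 mGal

134.8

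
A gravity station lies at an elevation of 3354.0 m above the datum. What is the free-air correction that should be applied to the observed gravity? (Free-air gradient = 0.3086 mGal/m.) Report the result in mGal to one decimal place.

Free-air correction = 0.3086 × 3354.0 = 1035.0 mGal

1035.0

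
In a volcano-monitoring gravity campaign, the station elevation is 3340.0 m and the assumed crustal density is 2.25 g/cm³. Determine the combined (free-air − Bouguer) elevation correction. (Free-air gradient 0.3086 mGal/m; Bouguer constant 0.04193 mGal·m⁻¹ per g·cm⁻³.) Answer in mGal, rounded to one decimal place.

715.6

Combined gradient = 0.3086 − 0.04193 × 2.25 = 0.2142575 mGal/m
Combined elevation correction = 0.2142575 × 3340.0 = 715.6 mGal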